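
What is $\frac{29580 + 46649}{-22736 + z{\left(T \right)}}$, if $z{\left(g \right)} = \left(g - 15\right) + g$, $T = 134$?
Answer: $- \frac{76229}{22483} \approx -3.3905$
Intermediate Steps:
$z{\left(g \right)} = -15 + 2 g$ ($z{\left(g \right)} = \left(-15 + g\right) + g = -15 + 2 g$)
$\frac{29580 + 46649}{-22736 + z{\left(T \right)}} = \frac{29580 + 46649}{-22736 + \left(-15 + 2 \cdot 134\right)} = \frac{76229}{-22736 + \left(-15 + 268\right)} = \frac{76229}{-22736 + 253} = \frac{76229}{-22483} = 76229 \left(- \frac{1}{22483}\right) = - \frac{76229}{22483}$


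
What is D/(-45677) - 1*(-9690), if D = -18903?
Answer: 442629033/45677 ≈ 9690.4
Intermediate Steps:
D/(-45677) - 1*(-9690) = -18903/(-45677) - 1*(-9690) = -18903*(-1/45677) + 9690 = 18903/45677 + 9690 = 442629033/45677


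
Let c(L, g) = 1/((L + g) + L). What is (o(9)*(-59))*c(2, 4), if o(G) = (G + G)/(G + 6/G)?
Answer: -1593/116 ≈ -13.733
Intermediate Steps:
o(G) = 2*G/(G + 6/G) (o(G) = (2*G)/(G + 6/G) = 2*G/(G + 6/G))
c(L, g) = 1/(g + 2*L)
(o(9)*(-59))*c(2, 4) = ((2*9**2/(6 + 9**2))*(-59))/(4 + 2*2) = ((2*81/(6 + 81))*(-59))/(4 + 4) = ((2*81/87)*(-59))/8 = ((2*81*(1/87))*(-59))*(1/8) = ((54/29)*(-59))*(1/8) = -3186/29*1/8 = -1593/116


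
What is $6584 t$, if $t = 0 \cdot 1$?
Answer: $0$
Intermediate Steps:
$t = 0$
$6584 t = 6584 \cdot 0 = 0$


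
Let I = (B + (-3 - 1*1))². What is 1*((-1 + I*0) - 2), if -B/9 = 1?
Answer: -3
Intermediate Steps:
B = -9 (B = -9*1 = -9)
I = 169 (I = (-9 + (-3 - 1*1))² = (-9 + (-3 - 1))² = (-9 - 4)² = (-13)² = 169)
1*((-1 + I*0) - 2) = 1*((-1 + 169*0) - 2) = 1*((-1 + 0) - 2) = 1*(-1 - 2) = 1*(-3) = -3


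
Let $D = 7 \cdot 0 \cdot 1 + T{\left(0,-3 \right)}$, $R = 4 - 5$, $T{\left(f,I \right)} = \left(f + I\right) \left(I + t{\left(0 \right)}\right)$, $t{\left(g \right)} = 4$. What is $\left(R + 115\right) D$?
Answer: $-342$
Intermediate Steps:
$T{\left(f,I \right)} = \left(4 + I\right) \left(I + f\right)$ ($T{\left(f,I \right)} = \left(f + I\right) \left(I + 4\right) = \left(I + f\right) \left(4 + I\right) = \left(4 + I\right) \left(I + f\right)$)
$R = -1$ ($R = 4 - 5 = -1$)
$D = -3$ ($D = 7 \cdot 0 \cdot 1 + \left(\left(-3\right)^{2} + 4 \left(-3\right) + 4 \cdot 0 - 0\right) = 7 \cdot 0 + \left(9 - 12 + 0 + 0\right) = 0 - 3 = -3$)
$\left(R + 115\right) D = \left(-1 + 115\right) \left(-3\right) = 114 \left(-3\right) = -342$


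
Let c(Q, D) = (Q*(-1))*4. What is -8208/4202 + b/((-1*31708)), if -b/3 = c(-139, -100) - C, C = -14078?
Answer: -18945765/33309254 ≈ -0.56878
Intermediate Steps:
c(Q, D) = -4*Q (c(Q, D) = -Q*4 = -4*Q)
b = -43902 (b = -3*(-4*(-139) - 1*(-14078)) = -3*(556 + 14078) = -3*14634 = -43902)
-8208/4202 + b/((-1*31708)) = -8208/4202 - 43902/((-1*31708)) = -8208*1/4202 - 43902/(-31708) = -4104/2101 - 43902*(-1/31708) = -4104/2101 + 21951/15854 = -18945765/33309254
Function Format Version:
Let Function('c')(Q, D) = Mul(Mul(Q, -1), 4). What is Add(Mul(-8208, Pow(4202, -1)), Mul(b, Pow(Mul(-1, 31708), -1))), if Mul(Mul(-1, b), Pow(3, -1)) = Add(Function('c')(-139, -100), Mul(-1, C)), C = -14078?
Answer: Rational(-18945765, 33309254) ≈ -0.56878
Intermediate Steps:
Function('c')(Q, D) = Mul(-4, Q) (Function('c')(Q, D) = Mul(Mul(-1, Q), 4) = Mul(-4, Q))
b = -43902 (b = Mul(-3, Add(Mul(-4, -139), Mul(-1, -14078))) = Mul(-3, Add(556, 14078)) = Mul(-3, 14634) = -43902)
Add(Mul(-8208, Pow(4202, -1)), Mul(b, Pow(Mul(-1, 31708), -1))) = Add(Mul(-8208, Pow(4202, -1)), Mul(-43902, Pow(Mul(-1, 31708), -1))) = Add(Mul(-8208, Rational(1, 4202)), Mul(-43902, Pow(-31708, -1))) = Add(Rational(-4104, 2101), Mul(-43902, Rational(-1, 31708))) = Add(Rational(-4104, 2101), Rational(21951, 15854)) = Rational(-18945765, 33309254)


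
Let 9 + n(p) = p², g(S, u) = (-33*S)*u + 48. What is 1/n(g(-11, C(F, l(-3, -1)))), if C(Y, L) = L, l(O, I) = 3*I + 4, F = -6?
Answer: 1/168912 ≈ 5.9202e-6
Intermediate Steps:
l(O, I) = 4 + 3*I
g(S, u) = 48 - 33*S*u (g(S, u) = -33*S*u + 48 = 48 - 33*S*u)
n(p) = -9 + p²
1/n(g(-11, C(F, l(-3, -1)))) = 1/(-9 + (48 - 33*(-11)*(4 + 3*(-1)))²) = 1/(-9 + (48 - 33*(-11)*(4 - 3))²) = 1/(-9 + (48 - 33*(-11)*1)²) = 1/(-9 + (48 + 363)²) = 1/(-9 + 411²) = 1/(-9 + 168921) = 1/168912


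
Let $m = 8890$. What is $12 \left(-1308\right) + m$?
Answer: $-6806$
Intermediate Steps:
$12 \left(-1308\right) + m = 12 \left(-1308\right) + 8890 = -15696 + 8890 = -6806$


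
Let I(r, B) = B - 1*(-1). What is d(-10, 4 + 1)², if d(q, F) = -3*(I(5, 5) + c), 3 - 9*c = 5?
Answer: 2704/9 ≈ 300.44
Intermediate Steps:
c = -2/9 (c = ⅓ - ⅑*5 = ⅓ - 5/9 = -2/9 ≈ -0.22222)
I(r, B) = 1 + B (I(r, B) = B + 1 = 1 + B)
d(q, F) = -52/3 (d(q, F) = -3*((1 + 5) - 2/9) = -3*(6 - 2/9) = -3*52/9 = -52/3)
d(-10, 4 + 1)² = (-52/3)² = 2704/9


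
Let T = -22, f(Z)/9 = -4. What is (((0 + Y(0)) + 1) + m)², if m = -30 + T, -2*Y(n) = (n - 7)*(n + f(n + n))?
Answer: 31329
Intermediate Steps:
f(Z) = -36 (f(Z) = 9*(-4) = -36)
Y(n) = -(-36 + n)*(-7 + n)/2 (Y(n) = -(n - 7)*(n - 36)/2 = -(-7 + n)*(-36 + n)/2 = -(-36 + n)*(-7 + n)/2)
m = -52 (m = -30 - 22 = -52)
(((0 + Y(0)) + 1) + m)² = (((0 + (-126 - ½*0² + (43/2)*0)) + 1) - 52)² = (((0 + (-126 - ½*0 + 0)) + 1) - 52)² = (((0 + (-126 + 0 + 0)) + 1) - 52)² = (((0 - 126) + 1) - 52)² = ((-126 + 1) - 52)² = (-125 - 52)² = (-177)² = 31329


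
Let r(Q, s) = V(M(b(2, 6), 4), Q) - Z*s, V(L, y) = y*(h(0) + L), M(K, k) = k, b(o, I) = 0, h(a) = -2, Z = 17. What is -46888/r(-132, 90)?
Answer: 23444/897 ≈ 26.136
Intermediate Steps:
V(L, y) = y*(-2 + L)
r(Q, s) = -17*s + 2*Q (r(Q, s) = Q*(-2 + 4) - 17*s = Q*2 - 17*s = 2*Q - 17*s = -17*s + 2*Q)
-46888/r(-132, 90) = -46888/(-17*90 + 2*(-132)) = -46888/(-1530 - 264) = -46888/(-1794) = -46888*(-1/1794) = 23444/897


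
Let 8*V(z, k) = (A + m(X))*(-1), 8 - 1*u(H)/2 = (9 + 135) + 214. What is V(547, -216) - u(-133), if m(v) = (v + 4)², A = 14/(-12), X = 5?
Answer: 33121/48 ≈ 690.02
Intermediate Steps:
u(H) = -700 (u(H) = 16 - 2*((9 + 135) + 214) = 16 - 2*(144 + 214) = 16 - 2*358 = 16 - 716 = -700)
A = -7/6 (A = 14*(-1/12) = -7/6 ≈ -1.1667)
m(v) = (4 + v)²
V(z, k) = -479/48 (V(z, k) = ((-7/6 + (4 + 5)²)*(-1))/8 = ((-7/6 + 9²)*(-1))/8 = ((-7/6 + 81)*(-1))/8 = ((479/6)*(-1))/8 = (⅛)*(-479/6) = -479/48)
V(547, -216) - u(-133) = -479/48 - 1*(-700) = -479/48 + 700 = 33121/48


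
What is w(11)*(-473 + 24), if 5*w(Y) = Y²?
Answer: -54329/5 ≈ -10866.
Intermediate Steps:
w(Y) = Y²/5
w(11)*(-473 + 24) = ((⅕)*11²)*(-473 + 24) = ((⅕)*121)*(-449) = (121/5)*(-449) = -54329/5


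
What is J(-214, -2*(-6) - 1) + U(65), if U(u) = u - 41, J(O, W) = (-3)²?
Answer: 33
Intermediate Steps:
J(O, W) = 9
U(u) = -41 + u
J(-214, -2*(-6) - 1) + U(65) = 9 + (-41 + 65) = 9 + 24 = 33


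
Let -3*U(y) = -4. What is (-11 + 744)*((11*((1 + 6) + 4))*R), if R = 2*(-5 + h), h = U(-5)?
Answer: -1951246/3 ≈ -6.5042e+5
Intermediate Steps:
U(y) = 4/3 (U(y) = -1/3*(-4) = 4/3)
h = 4/3 ≈ 1.3333
R = -22/3 (R = 2*(-5 + 4/3) = 2*(-11/3) = -22/3 ≈ -7.3333)
(-11 + 744)*((11*((1 + 6) + 4))*R) = (-11 + 744)*((11*((1 + 6) + 4))*(-22/3)) = 733*((11*(7 + 4))*(-22/3)) = 733*((11*11)*(-22/3)) = 733*(121*(-22/3)) = 733*(-2662/3) = -1951246/3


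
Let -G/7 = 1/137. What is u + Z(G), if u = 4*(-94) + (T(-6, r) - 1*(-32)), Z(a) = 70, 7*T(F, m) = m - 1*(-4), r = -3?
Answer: -1917/7 ≈ -273.86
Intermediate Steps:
T(F, m) = 4/7 + m/7 (T(F, m) = (m - 1*(-4))/7 = (m + 4)/7 = (4 + m)/7 = 4/7 + m/7)
G = -7/137 ≈ -0.051095
u = -2407/7 (u = 4*(-94) + ((4/7 + (⅐)*(-3)) - 1*(-32)) = -376 + ((4/7 - 3/7) + 32) = -376 + (⅐ + 32) = -376 + 225/7 = -2407/7 ≈ -343.86)
u + Z(G) = -2407/7 + 70 = -1917/7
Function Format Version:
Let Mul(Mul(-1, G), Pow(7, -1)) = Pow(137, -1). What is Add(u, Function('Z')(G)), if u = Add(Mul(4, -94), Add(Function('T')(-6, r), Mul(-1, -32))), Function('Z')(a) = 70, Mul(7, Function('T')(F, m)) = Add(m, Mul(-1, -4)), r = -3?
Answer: Rational(-1917, 7) ≈ -273.86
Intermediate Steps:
Function('T')(F, m) = Add(Rational(4, 7), Mul(Rational(1, 7), m)) (Function('T')(F, m) = Mul(Rational(1, 7), Add(m, Mul(-1, -4))) = Mul(Rational(1, 7), Add(m, 4)) = Mul(Rational(1, 7), Add(4, m)) = Add(Rational(4, 7), Mul(Rational(1, 7), m)))
G = Rational(-7, 137) (G = Mul(-7, Pow(137, -1)) = Mul(-7, Rational(1, 137)) = Rational(-7, 137) ≈ -0.051095)
u = Rational(-2407, 7) (u = Add(Mul(4, -94), Add(Add(Rational(4, 7), Mul(Rational(1, 7), -3)), Mul(-1, -32))) = Add(-376, Add(Add(Rational(4, 7), Rational(-3, 7)), 32)) = Add(-376, Add(Rational(1, 7), 32)) = Add(-376, Rational(225, 7)) = Rational(-2407, 7) ≈ -343.86)
Add(u, Function('Z')(G)) = Add(Rational(-2407, 7), 70) = Rational(-1917, 7)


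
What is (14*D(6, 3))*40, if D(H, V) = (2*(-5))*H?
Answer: -33600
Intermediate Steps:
D(H, V) = -10*H
(14*D(6, 3))*40 = (14*(-10*6))*40 = (14*(-60))*40 = -840*40 = -33600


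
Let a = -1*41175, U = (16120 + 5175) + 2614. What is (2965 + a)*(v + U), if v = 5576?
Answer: -1126621850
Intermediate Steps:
U = 23909 (U = 21295 + 2614 = 23909)
a = -41175
(2965 + a)*(v + U) = (2965 - 41175)*(5576 + 23909) = -38210*29485 = -1126621850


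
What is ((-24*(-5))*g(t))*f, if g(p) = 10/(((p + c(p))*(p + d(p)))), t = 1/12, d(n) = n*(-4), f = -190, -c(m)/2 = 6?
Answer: -10944000/143 ≈ -76532.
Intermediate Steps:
c(m) = -12 (c(m) = -2*6 = -12)
d(n) = -4*n
t = 1/12 ≈ 0.083333
g(p) = -10/(3*p*(-12 + p)) (g(p) = 10/(((p - 12)*(p - 4*p))) = 10/(((-12 + p)*(-3*p))) = 10/((-3*p*(-12 + p))) = 10*(-1/(3*p*(-12 + p))) = -10/(3*p*(-12 + p)))
((-24*(-5))*g(t))*f = ((-24*(-5))*(10/(3*(1/12)*(12 - 1*1/12))))*(-190) = (120*((10/3)*12/(12 - 1/12)))*(-190) = (120*((10/3)*12/(143/12)))*(-190) = (120*((10/3)*12*(12/143)))*(-190) = (120*(480/143))*(-190) = (57600/143)*(-190) = -10944000/143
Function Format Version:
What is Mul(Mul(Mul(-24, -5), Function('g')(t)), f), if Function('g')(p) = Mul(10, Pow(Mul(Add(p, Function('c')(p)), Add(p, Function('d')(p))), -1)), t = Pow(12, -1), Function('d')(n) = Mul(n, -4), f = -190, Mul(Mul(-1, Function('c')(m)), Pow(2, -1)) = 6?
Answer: Rational(-10944000, 143) ≈ -76532.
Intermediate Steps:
Function('c')(m) = -12 (Function('c')(m) = Mul(-2, 6) = -12)
Function('d')(n) = Mul(-4, n)
t = Rational(1, 12) ≈ 0.083333
Function('g')(p) = Mul(Rational(-10, 3), Pow(p, -1), Pow(Add(-12, p), -1)) (Function('g')(p) = Mul(10, Pow(Mul(Add(p, -12), Add(p, Mul(-4, p))), -1)) = Mul(10, Pow(Mul(Add(-12, p), Mul(-3, p)), -1)) = Mul(10, Pow(Mul(-3, p, Add(-12, p)), -1)) = Mul(10, Mul(Rational(-1, 3), Pow(p, -1), Pow(Add(-12, p), -1))) = Mul(Rational(-10, 3), Pow(p, -1), Pow(Add(-12, p), -1)))
Mul(Mul(Mul(-24, -5), Function('g')(t)), f) = Mul(Mul(Mul(-24, -5), Mul(Rational(10, 3), Pow(Rational(1, 12), -1), Pow(Add(12, Mul(-1, Rational(1, 12))), -1))), -190) = Mul(Mul(120, Mul(Rational(10, 3), 12, Pow(Add(12, Rational(-1, 12)), -1))), -190) = Mul(Mul(120, Mul(Rational(10, 3), 12, Pow(Rational(143, 12), -1))), -190) = Mul(Mul(120, Mul(Rational(10, 3), 12, Rational(12, 143))), -190) = Mul(Mul(120, Rational(480, 143)), -190) = Mul(Rational(57600, 143), -190) = Rational(-10944000, 143)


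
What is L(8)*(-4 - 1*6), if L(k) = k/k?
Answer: -10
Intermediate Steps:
L(k) = 1
L(8)*(-4 - 1*6) = 1*(-4 - 1*6) = 1*(-4 - 6) = 1*(-10) = -10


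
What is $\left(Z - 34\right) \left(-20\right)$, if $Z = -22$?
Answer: $1120$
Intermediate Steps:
$\left(Z - 34\right) \left(-20\right) = \left(-22 - 34\right) \left(-20\right) = \left(-56\right) \left(-20\right) = 1120$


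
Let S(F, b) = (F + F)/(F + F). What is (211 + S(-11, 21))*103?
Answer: 21836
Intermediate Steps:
S(F, b) = 1 (S(F, b) = (2*F)/((2*F)) = (2*F)*(1/(2*F)) = 1)
(211 + S(-11, 21))*103 = (211 + 1)*103 = 212*103 = 21836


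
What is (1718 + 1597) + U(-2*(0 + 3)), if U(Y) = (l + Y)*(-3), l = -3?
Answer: 3342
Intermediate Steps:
U(Y) = 9 - 3*Y (U(Y) = (-3 + Y)*(-3) = 9 - 3*Y)
(1718 + 1597) + U(-2*(0 + 3)) = (1718 + 1597) + (9 - (-6)*(0 + 3)) = 3315 + (9 - (-6)*3) = 3315 + (9 - 3*(-6)) = 3315 + (9 + 18) = 3315 + 27 = 3342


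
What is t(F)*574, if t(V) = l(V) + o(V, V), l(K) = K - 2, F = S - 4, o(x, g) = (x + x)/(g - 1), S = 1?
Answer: -2009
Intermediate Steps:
o(x, g) = 2*x/(-1 + g) (o(x, g) = (2*x)/(-1 + g) = 2*x/(-1 + g))
F = -3 (F = 1 - 4 = -3)
l(K) = -2 + K
t(V) = -2 + V + 2*V/(-1 + V) (t(V) = (-2 + V) + 2*V/(-1 + V) = -2 + V + 2*V/(-1 + V))
t(F)*574 = ((2 + (-3)² - 1*(-3))/(-1 - 3))*574 = ((2 + 9 + 3)/(-4))*574 = -¼*14*574 = -7/2*574 = -2009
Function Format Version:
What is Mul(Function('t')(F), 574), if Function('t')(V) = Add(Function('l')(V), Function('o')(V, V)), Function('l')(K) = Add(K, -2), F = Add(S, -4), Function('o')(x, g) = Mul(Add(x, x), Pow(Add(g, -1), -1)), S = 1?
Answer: -2009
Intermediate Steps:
Function('o')(x, g) = Mul(2, x, Pow(Add(-1, g), -1)) (Function('o')(x, g) = Mul(Mul(2, x), Pow(Add(-1, g), -1)) = Mul(2, x, Pow(Add(-1, g), -1)))
F = -3 (F = Add(1, -4) = -3)
Function('l')(K) = Add(-2, K)
Function('t')(V) = Add(-2, V, Mul(2, V, Pow(Add(-1, V), -1))) (Function('t')(V) = Add(Add(-2, V), Mul(2, V, Pow(Add(-1, V), -1))) = Add(-2, V, Mul(2, V, Pow(Add(-1, V), -1))))
Mul(Function('t')(F), 574) = Mul(Mul(Pow(Add(-1, -3), -1), Add(2, Pow(-3, 2), Mul(-1, -3))), 574) = Mul(Mul(Pow(-4, -1), Add(2, 9, 3)), 574) = Mul(Mul(Rational(-1, 4), 14), 574) = Mul(Rational(-7, 2), 574) = -2009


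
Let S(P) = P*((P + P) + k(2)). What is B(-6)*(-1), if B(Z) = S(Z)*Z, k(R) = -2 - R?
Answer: 576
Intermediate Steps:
S(P) = P*(-4 + 2*P) (S(P) = P*((P + P) + (-2 - 1*2)) = P*(2*P + (-2 - 2)) = P*(2*P - 4) = P*(-4 + 2*P))
B(Z) = 2*Z²*(-2 + Z) (B(Z) = (2*Z*(-2 + Z))*Z = 2*Z²*(-2 + Z))
B(-6)*(-1) = (2*(-6)²*(-2 - 6))*(-1) = (2*36*(-8))*(-1) = -576*(-1) = 576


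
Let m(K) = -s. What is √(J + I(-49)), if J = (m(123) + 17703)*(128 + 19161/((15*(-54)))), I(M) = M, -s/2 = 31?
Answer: √66730682/6 ≈ 1361.5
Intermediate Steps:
s = -62 (s = -2*31 = -62)
m(K) = 62 (m(K) = -1*(-62) = 62)
J = 33366223/18 (J = (62 + 17703)*(128 + 19161/((15*(-54)))) = 17765*(128 + 19161/(-810)) = 17765*(128 + 19161*(-1/810)) = 17765*(128 - 2129/90) = 17765*(9391/90) = 33366223/18 ≈ 1.8537e+6)
√(J + I(-49)) = √(33366223/18 - 49) = √(33365341/18) = √66730682/6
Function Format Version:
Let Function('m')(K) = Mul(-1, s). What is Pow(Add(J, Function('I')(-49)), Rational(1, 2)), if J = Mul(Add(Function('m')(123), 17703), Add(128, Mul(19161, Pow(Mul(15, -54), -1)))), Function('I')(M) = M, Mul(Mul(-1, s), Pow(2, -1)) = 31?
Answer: Mul(Rational(1, 6), Pow(66730682, Rational(1, 2))) ≈ 1361.5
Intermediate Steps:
s = -62 (s = Mul(-2, 31) = -62)
Function('m')(K) = 62 (Function('m')(K) = Mul(-1, -62) = 62)
J = Rational(33366223, 18) (J = Mul(Add(62, 17703), Add(128, Mul(19161, Pow(Mul(15, -54), -1)))) = Mul(17765, Add(128, Mul(19161, Pow(-810, -1)))) = Mul(17765, Add(128, Mul(19161, Rational(-1, 810)))) = Mul(17765, Add(128, Rational(-2129, 90))) = Mul(17765, Rational(9391, 90)) = Rational(33366223, 18) ≈ 1.8537e+6)
Pow(Add(J, Function('I')(-49)), Rational(1, 2)) = Pow(Add(Rational(33366223, 18), -49), Rational(1, 2)) = Pow(Rational(33365341, 18), Rational(1, 2)) = Mul(Rational(1, 6), Pow(66730682, Rational(1, 2)))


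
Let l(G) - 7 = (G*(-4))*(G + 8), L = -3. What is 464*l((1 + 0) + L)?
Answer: 25520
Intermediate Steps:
l(G) = 7 - 4*G*(8 + G) (l(G) = 7 + (G*(-4))*(G + 8) = 7 + (-4*G)*(8 + G) = 7 - 4*G*(8 + G))
464*l((1 + 0) + L) = 464*(7 - 32*((1 + 0) - 3) - 4*((1 + 0) - 3)**2) = 464*(7 - 32*(1 - 3) - 4*(1 - 3)**2) = 464*(7 - 32*(-2) - 4*(-2)**2) = 464*(7 + 64 - 4*4) = 464*(7 + 64 - 16) = 464*55 = 25520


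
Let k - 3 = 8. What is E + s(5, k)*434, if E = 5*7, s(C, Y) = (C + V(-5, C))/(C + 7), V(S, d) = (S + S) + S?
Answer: -980/3 ≈ -326.67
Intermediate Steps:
k = 11 (k = 3 + 8 = 11)
V(S, d) = 3*S (V(S, d) = 2*S + S = 3*S)
s(C, Y) = (-15 + C)/(7 + C) (s(C, Y) = (C + 3*(-5))/(C + 7) = (C - 15)/(7 + C) = (-15 + C)/(7 + C))
E = 35
E + s(5, k)*434 = 35 + ((-15 + 5)/(7 + 5))*434 = 35 + (-10/12)*434 = 35 + ((1/12)*(-10))*434 = 35 - 5/6*434 = 35 - 1085/3 = -980/3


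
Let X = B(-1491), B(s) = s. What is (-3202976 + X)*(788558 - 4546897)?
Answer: 12043473300313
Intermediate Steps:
X = -1491
(-3202976 + X)*(788558 - 4546897) = (-3202976 - 1491)*(788558 - 4546897) = -3204467*(-3758339) = 12043473300313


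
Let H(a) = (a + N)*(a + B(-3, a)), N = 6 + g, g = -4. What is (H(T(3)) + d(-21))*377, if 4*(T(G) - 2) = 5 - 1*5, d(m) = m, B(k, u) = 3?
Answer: -377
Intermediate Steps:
N = 2 (N = 6 - 4 = 2)
T(G) = 2 (T(G) = 2 + (5 - 1*5)/4 = 2 + (5 - 5)/4 = 2 + (1/4)*0 = 2 + 0 = 2)
H(a) = (2 + a)*(3 + a) (H(a) = (a + 2)*(a + 3) = (2 + a)*(3 + a))
(H(T(3)) + d(-21))*377 = ((6 + 2**2 + 5*2) - 21)*377 = ((6 + 4 + 10) - 21)*377 = (20 - 21)*377 = -1*377 = -377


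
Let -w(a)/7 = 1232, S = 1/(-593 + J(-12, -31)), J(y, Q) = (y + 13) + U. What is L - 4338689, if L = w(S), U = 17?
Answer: -4347313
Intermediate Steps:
J(y, Q) = 30 + y (J(y, Q) = (y + 13) + 17 = (13 + y) + 17 = 30 + y)
S = -1/575 (S = 1/(-593 + (30 - 12)) = 1/(-593 + 18) = 1/(-575) = -1/575 ≈ -0.0017391)
w(a) = -8624 (w(a) = -7*1232 = -8624)
L = -8624
L - 4338689 = -8624 - 4338689 = -4347313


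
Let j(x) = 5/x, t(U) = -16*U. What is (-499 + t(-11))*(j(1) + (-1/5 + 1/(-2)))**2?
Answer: -597227/100 ≈ -5972.3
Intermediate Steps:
(-499 + t(-11))*(j(1) + (-1/5 + 1/(-2)))**2 = (-499 - 16*(-11))*(5/1 + (-1/5 + 1/(-2)))**2 = (-499 + 176)*(5*1 + (-1*1/5 + 1*(-1/2)))**2 = -323*(5 + (-1/5 - 1/2))**2 = -323*(5 - 7/10)**2 = -323*(43/10)**2 = -323*1849/100 = -597227/100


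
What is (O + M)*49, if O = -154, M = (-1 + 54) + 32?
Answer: -3381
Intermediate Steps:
M = 85 (M = 53 + 32 = 85)
(O + M)*49 = (-154 + 85)*49 = -69*49 = -3381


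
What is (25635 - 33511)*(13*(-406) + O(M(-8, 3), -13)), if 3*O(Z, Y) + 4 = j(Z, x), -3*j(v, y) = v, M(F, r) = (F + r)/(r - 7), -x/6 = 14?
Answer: 374230109/9 ≈ 4.1581e+7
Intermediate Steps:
x = -84 (x = -6*14 = -84)
M(F, r) = (F + r)/(-7 + r)
j(v, y) = -v/3
O(Z, Y) = -4/3 - Z/9 (O(Z, Y) = -4/3 + (-Z/3)/3 = -4/3 - Z/9)
(25635 - 33511)*(13*(-406) + O(M(-8, 3), -13)) = (25635 - 33511)*(13*(-406) + (-4/3 - (-8 + 3)/(9*(-7 + 3)))) = -7876*(-5278 + (-4/3 - (-5)/(9*(-4)))) = -7876*(-5278 + (-4/3 - (-1)*(-5)/36)) = -7876*(-5278 + (-4/3 - ⅑*5/4)) = -7876*(-5278 + (-4/3 - 5/36)) = -7876*(-5278 - 53/36) = -7876*(-190061/36) = 374230109/9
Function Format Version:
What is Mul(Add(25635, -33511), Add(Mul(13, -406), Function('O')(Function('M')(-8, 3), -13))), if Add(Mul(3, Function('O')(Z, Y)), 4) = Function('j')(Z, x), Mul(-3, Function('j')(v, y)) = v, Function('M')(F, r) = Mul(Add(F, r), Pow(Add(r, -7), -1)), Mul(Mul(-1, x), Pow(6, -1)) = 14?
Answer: Rational(374230109, 9) ≈ 4.1581e+7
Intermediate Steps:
x = -84 (x = Mul(-6, 14) = -84)
Function('M')(F, r) = Mul(Pow(Add(-7, r), -1), Add(F, r)) (Function('M')(F, r) = Mul(Add(F, r), Pow(Add(-7, r), -1)) = Mul(Pow(Add(-7, r), -1), Add(F, r)))
Function('j')(v, y) = Mul(Rational(-1, 3), v)
Function('O')(Z, Y) = Add(Rational(-4, 3), Mul(Rational(-1, 9), Z)) (Function('O')(Z, Y) = Add(Rational(-4, 3), Mul(Rational(1, 3), Mul(Rational(-1, 3), Z))) = Add(Rational(-4, 3), Mul(Rational(-1, 9), Z)))
Mul(Add(25635, -33511), Add(Mul(13, -406), Function('O')(Function('M')(-8, 3), -13))) = Mul(Add(25635, -33511), Add(Mul(13, -406), Add(Rational(-4, 3), Mul(Rational(-1, 9), Mul(Pow(Add(-7, 3), -1), Add(-8, 3)))))) = Mul(-7876, Add(-5278, Add(Rational(-4, 3), Mul(Rational(-1, 9), Mul(Pow(-4, -1), -5))))) = Mul(-7876, Add(-5278, Add(Rational(-4, 3), Mul(Rational(-1, 9), Mul(Rational(-1, 4), -5))))) = Mul(-7876, Add(-5278, Add(Rational(-4, 3), Mul(Rational(-1, 9), Rational(5, 4))))) = Mul(-7876, Add(-5278, Add(Rational(-4, 3), Rational(-5, 36)))) = Mul(-7876, Add(-5278, Rational(-53, 36))) = Mul(-7876, Rational(-190061, 36)) = Rational(374230109, 9)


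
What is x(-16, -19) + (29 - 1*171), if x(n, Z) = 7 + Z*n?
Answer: 169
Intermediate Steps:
x(-16, -19) + (29 - 1*171) = (7 - 19*(-16)) + (29 - 1*171) = (7 + 304) + (29 - 171) = 311 - 142 = 169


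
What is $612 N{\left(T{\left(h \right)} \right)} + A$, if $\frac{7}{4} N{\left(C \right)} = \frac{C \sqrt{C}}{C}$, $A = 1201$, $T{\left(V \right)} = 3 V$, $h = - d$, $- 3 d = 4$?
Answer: $\frac{13303}{7} \approx 1900.4$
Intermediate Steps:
$d = - \frac{4}{3}$ ($d = \left(- \frac{1}{3}\right) 4 = - \frac{4}{3} \approx -1.3333$)
$h = \frac{4}{3}$ ($h = \left(-1\right) \left(- \frac{4}{3}\right) = \frac{4}{3} \approx 1.3333$)
$N{\left(C \right)} = \frac{4 \sqrt{C}}{7}$ ($N{\left(C \right)} = \frac{4 \frac{C \sqrt{C}}{C}}{7} = \frac{4 \frac{C^{\frac{3}{2}}}{C}}{7} = \frac{4 \sqrt{C}}{7}$)
$612 N{\left(T{\left(h \right)} \right)} + A = 612 \frac{4 \sqrt{3 \cdot \frac{4}{3}}}{7} + 1201 = 612 \frac{4 \sqrt{4}}{7} + 1201 = 612 \cdot \frac{4}{7} \cdot 2 + 1201 = 612 \cdot \frac{8}{7} + 1201 = \frac{4896}{7} + 1201 = \frac{13303}{7}$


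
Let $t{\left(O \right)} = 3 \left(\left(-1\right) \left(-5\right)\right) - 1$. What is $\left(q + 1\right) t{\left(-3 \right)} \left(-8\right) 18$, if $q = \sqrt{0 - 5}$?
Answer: $-2016 - 2016 i \sqrt{5} \approx -2016.0 - 4507.9 i$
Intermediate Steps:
$t{\left(O \right)} = 14$ ($t{\left(O \right)} = 3 \cdot 5 - 1 = 15 - 1 = 14$)
$q = i \sqrt{5}$ ($q = \sqrt{-5} = i \sqrt{5} \approx 2.2361 i$)
$\left(q + 1\right) t{\left(-3 \right)} \left(-8\right) 18 = \left(i \sqrt{5} + 1\right) 14 \left(-8\right) 18 = \left(1 + i \sqrt{5}\right) 14 \left(-8\right) 18 = \left(14 + 14 i \sqrt{5}\right) \left(-8\right) 18 = \left(-112 - 112 i \sqrt{5}\right) 18 = -2016 - 2016 i \sqrt{5}$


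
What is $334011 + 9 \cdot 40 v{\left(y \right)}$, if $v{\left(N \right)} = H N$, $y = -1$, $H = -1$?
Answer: $334371$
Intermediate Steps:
$v{\left(N \right)} = - N$
$334011 + 9 \cdot 40 v{\left(y \right)} = 334011 + 9 \cdot 40 \left(\left(-1\right) \left(-1\right)\right) = 334011 + 360 \cdot 1 = 334011 + 360 = 334371$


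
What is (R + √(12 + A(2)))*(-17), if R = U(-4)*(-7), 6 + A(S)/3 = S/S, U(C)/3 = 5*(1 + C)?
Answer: -5355 - 17*I*√3 ≈ -5355.0 - 29.445*I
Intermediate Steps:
U(C) = 15 + 15*C (U(C) = 3*(5*(1 + C)) = 3*(5 + 5*C) = 15 + 15*C)
A(S) = -15 (A(S) = -18 + 3*(S/S) = -18 + 3*1 = -18 + 3 = -15)
R = 315 (R = (15 + 15*(-4))*(-7) = (15 - 60)*(-7) = -45*(-7) = 315)
(R + √(12 + A(2)))*(-17) = (315 + √(12 - 15))*(-17) = (315 + √(-3))*(-17) = (315 + I*√3)*(-17) = -5355 - 17*I*√3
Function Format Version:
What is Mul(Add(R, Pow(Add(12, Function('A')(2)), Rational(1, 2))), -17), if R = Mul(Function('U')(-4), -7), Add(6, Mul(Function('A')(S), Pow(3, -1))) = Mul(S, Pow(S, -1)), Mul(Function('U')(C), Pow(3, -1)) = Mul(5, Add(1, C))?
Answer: Add(-5355, Mul(-17, I, Pow(3, Rational(1, 2)))) ≈ Add(-5355.0, Mul(-29.445, I))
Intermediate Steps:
Function('U')(C) = Add(15, Mul(15, C)) (Function('U')(C) = Mul(3, Mul(5, Add(1, C))) = Mul(3, Add(5, Mul(5, C))) = Add(15, Mul(15, C)))
Function('A')(S) = -15 (Function('A')(S) = Add(-18, Mul(3, Mul(S, Pow(S, -1)))) = Add(-18, Mul(3, 1)) = Add(-18, 3) = -15)
R = 315 (R = Mul(Add(15, Mul(15, -4)), -7) = Mul(Add(15, -60), -7) = Mul(-45, -7) = 315)
Mul(Add(R, Pow(Add(12, Function('A')(2)), Rational(1, 2))), -17) = Mul(Add(315, Pow(Add(12, -15), Rational(1, 2))), -17) = Mul(Add(315, Pow(-3, Rational(1, 2))), -17) = Mul(Add(315, Mul(I, Pow(3, Rational(1, 2)))), -17) = Add(-5355, Mul(-17, I, Pow(3, Rational(1, 2))))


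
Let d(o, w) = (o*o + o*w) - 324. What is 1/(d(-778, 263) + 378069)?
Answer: 1/778415 ≈ 1.2847e-6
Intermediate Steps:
d(o, w) = -324 + o**2 + o*w (d(o, w) = (o**2 + o*w) - 324 = -324 + o**2 + o*w)
1/(d(-778, 263) + 378069) = 1/((-324 + (-778)**2 - 778*263) + 378069) = 1/((-324 + 605284 - 204614) + 378069) = 1/(400346 + 378069) = 1/778415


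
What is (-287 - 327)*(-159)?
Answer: 97626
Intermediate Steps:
(-287 - 327)*(-159) = -614*(-159) = 97626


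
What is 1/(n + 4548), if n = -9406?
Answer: -1/4858 ≈ -0.00020585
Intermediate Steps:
1/(n + 4548) = 1/(-9406 + 4548) = 1/(-4858) = -1/4858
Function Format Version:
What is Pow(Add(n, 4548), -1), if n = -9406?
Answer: Rational(-1, 4858) ≈ -0.00020585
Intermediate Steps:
Pow(Add(n, 4548), -1) = Pow(Add(-9406, 4548), -1) = Pow(-4858, -1) = Rational(-1, 4858)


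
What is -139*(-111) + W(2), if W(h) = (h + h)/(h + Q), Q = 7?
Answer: 138865/9 ≈ 15429.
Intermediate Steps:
W(h) = 2*h/(7 + h) (W(h) = (h + h)/(h + 7) = (2*h)/(7 + h) = 2*h/(7 + h))
-139*(-111) + W(2) = -139*(-111) + 2*2/(7 + 2) = 15429 + 2*2/9 = 15429 + 2*2*(⅑) = 15429 + 4/9 = 138865/9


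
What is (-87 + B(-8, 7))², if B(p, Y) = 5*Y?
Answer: 2704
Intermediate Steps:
(-87 + B(-8, 7))² = (-87 + 5*7)² = (-87 + 35)² = (-52)² = 2704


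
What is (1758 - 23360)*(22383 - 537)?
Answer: -471917292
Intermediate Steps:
(1758 - 23360)*(22383 - 537) = -21602*21846 = -471917292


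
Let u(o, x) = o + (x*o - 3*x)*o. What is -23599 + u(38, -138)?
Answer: -207101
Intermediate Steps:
u(o, x) = o + o*(-3*x + o*x) (u(o, x) = o + (o*x - 3*x)*o = o + (-3*x + o*x)*o = o + o*(-3*x + o*x))
-23599 + u(38, -138) = -23599 + 38*(1 - 3*(-138) + 38*(-138)) = -23599 + 38*(1 + 414 - 5244) = -23599 + 38*(-4829) = -23599 - 183502 = -207101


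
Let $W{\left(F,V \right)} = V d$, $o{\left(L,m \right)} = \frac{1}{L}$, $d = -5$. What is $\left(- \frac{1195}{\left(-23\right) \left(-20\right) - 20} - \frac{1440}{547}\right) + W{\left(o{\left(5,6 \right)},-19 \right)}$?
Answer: $\frac{4315467}{48136} \approx 89.651$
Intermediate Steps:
$W{\left(F,V \right)} = - 5 V$ ($W{\left(F,V \right)} = V \left(-5\right) = - 5 V$)
$\left(- \frac{1195}{\left(-23\right) \left(-20\right) - 20} - \frac{1440}{547}\right) + W{\left(o{\left(5,6 \right)},-19 \right)} = \left(- \frac{1195}{\left(-23\right) \left(-20\right) - 20} - \frac{1440}{547}\right) - -95 = \left(- \frac{1195}{460 - 20} - \frac{1440}{547}\right) + 95 = \left(- \frac{1195}{440} - \frac{1440}{547}\right) + 95 = \left(\left(-1195\right) \frac{1}{440} - \frac{1440}{547}\right) + 95 = \left(- \frac{239}{88} - \frac{1440}{547}\right) + 95 = - \frac{257453}{48136} + 95 = \frac{4315467}{48136}$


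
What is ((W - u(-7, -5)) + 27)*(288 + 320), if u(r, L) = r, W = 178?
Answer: 128896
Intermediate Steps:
((W - u(-7, -5)) + 27)*(288 + 320) = ((178 - 1*(-7)) + 27)*(288 + 320) = ((178 + 7) + 27)*608 = (185 + 27)*608 = 212*608 = 128896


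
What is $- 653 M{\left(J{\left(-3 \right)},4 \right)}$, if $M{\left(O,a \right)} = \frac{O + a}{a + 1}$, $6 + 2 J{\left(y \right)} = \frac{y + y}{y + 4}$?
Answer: $\frac{1306}{5} \approx 261.2$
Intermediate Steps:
$J{\left(y \right)} = -3 + \frac{y}{4 + y}$ ($J{\left(y \right)} = -3 + \frac{\left(y + y\right) \frac{1}{y + 4}}{2} = -3 + \frac{2 y \frac{1}{4 + y}}{2} = -3 + \frac{y}{4 + y}$)
$M{\left(O,a \right)} = \frac{O + a}{1 + a}$
$- 653 M{\left(J{\left(-3 \right)},4 \right)} = - 653 \frac{\frac{2 \left(-6 - -3\right)}{4 - 3} + 4}{1 + 4} = - 653 \frac{\frac{2 \left(-6 + 3\right)}{1} + 4}{5} = - 653 \frac{2 \cdot 1 \left(-3\right) + 4}{5} = - 653 \frac{-6 + 4}{5} = - 653 \cdot \frac{1}{5} \left(-2\right) = \left(-653\right) \left(- \frac{2}{5}\right) = \frac{1306}{5}$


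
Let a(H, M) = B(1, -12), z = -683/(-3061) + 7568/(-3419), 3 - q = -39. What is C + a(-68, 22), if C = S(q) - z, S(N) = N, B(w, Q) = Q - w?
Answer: 324331682/10465559 ≈ 30.990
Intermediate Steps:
q = 42 (q = 3 - 1*(-39) = 3 + 39 = 42)
z = -20830471/10465559 (z = -683*(-1/3061) + 7568*(-1/3419) = 683/3061 - 7568/3419 = -20830471/10465559 ≈ -1.9904)
a(H, M) = -13 (a(H, M) = -12 - 1*1 = -12 - 1 = -13)
C = 460383949/10465559 (C = 42 - 1*(-20830471/10465559) = 42 + 20830471/10465559 = 460383949/10465559 ≈ 43.990)
C + a(-68, 22) = 460383949/10465559 - 13 = 324331682/10465559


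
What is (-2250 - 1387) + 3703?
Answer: 66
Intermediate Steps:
(-2250 - 1387) + 3703 = -3637 + 3703 = 66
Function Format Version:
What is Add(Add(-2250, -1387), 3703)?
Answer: 66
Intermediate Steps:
Add(Add(-2250, -1387), 3703) = Add(-3637, 3703) = 66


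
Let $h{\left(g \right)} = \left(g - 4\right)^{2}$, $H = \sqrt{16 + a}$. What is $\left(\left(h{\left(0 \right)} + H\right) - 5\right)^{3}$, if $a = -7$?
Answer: $2744$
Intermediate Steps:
$H = 3$ ($H = \sqrt{16 - 7} = \sqrt{9} = 3$)
$h{\left(g \right)} = \left(-4 + g\right)^{2}$
$\left(\left(h{\left(0 \right)} + H\right) - 5\right)^{3} = \left(\left(\left(-4 + 0\right)^{2} + 3\right) - 5\right)^{3} = \left(\left(\left(-4\right)^{2} + 3\right) - 5\right)^{3} = \left(\left(16 + 3\right) - 5\right)^{3} = \left(19 - 5\right)^{3} = 14^{3} = 2744$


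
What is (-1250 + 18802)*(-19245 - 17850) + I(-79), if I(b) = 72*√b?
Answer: -651091440 + 72*I*√79 ≈ -6.5109e+8 + 639.95*I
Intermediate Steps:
(-1250 + 18802)*(-19245 - 17850) + I(-79) = (-1250 + 18802)*(-19245 - 17850) + 72*√(-79) = 17552*(-37095) + 72*(I*√79) = -651091440 + 72*I*√79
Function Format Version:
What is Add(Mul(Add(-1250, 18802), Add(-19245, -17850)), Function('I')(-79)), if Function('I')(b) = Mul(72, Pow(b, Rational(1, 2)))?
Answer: Add(-651091440, Mul(72, I, Pow(79, Rational(1, 2)))) ≈ Add(-6.5109e+8, Mul(639.95, I))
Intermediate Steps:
Add(Mul(Add(-1250, 18802), Add(-19245, -17850)), Function('I')(-79)) = Add(Mul(Add(-1250, 18802), Add(-19245, -17850)), Mul(72, Pow(-79, Rational(1, 2)))) = Add(Mul(17552, -37095), Mul(72, Mul(I, Pow(79, Rational(1, 2))))) = Add(-651091440, Mul(72, I, Pow(79, Rational(1, 2))))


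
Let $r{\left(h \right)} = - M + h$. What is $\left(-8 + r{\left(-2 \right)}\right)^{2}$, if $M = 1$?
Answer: $121$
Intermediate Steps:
$r{\left(h \right)} = -1 + h$ ($r{\left(h \right)} = \left(-1\right) 1 + h = -1 + h$)
$\left(-8 + r{\left(-2 \right)}\right)^{2} = \left(-8 - 3\right)^{2} = \left(-11\right)^{2} = 121$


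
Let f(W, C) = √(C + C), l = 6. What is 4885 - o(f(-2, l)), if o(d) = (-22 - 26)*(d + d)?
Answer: 4885 + 192*√3 ≈ 5217.6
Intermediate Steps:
f(W, C) = √2*√C (f(W, C) = √(2*C) = √2*√C)
o(d) = -96*d
4885 - o(f(-2, l)) = 4885 - (-96)*√2*√6 = 4885 - (-96)*2*√3 = 4885 - (-192)*√3 = 4885 + 192*√3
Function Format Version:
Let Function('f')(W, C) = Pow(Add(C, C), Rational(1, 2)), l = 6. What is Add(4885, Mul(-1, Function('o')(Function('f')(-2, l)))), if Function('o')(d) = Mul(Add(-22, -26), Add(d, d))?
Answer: Add(4885, Mul(192, Pow(3, Rational(1, 2)))) ≈ 5217.6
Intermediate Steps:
Function('f')(W, C) = Mul(Pow(2, Rational(1, 2)), Pow(C, Rational(1, 2))) (Function('f')(W, C) = Pow(Mul(2, C), Rational(1, 2)) = Mul(Pow(2, Rational(1, 2)), Pow(C, Rational(1, 2))))
Function('o')(d) = Mul(-96, d) (Function('o')(d) = Mul(-48, Mul(2, d)) = Mul(-96, d))
Add(4885, Mul(-1, Function('o')(Function('f')(-2, l)))) = Add(4885, Mul(-1, Mul(-96, Mul(Pow(2, Rational(1, 2)), Pow(6, Rational(1, 2)))))) = Add(4885, Mul(-1, Mul(-96, Mul(2, Pow(3, Rational(1, 2)))))) = Add(4885, Mul(-1, Mul(-192, Pow(3, Rational(1, 2))))) = Add(4885, Mul(192, Pow(3, Rational(1, 2))))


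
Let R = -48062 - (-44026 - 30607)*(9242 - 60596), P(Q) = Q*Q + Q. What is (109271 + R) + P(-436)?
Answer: -3832452213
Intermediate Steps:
P(Q) = Q + Q² (P(Q) = Q² + Q = Q + Q²)
R = -3832751144 (R = -48062 - (-74633)*(-51354) = -48062 - 1*3832703082 = -48062 - 3832703082 = -3832751144)
(109271 + R) + P(-436) = (109271 - 3832751144) - 436*(1 - 436) = -3832641873 - 436*(-435) = -3832641873 + 189660 = -3832452213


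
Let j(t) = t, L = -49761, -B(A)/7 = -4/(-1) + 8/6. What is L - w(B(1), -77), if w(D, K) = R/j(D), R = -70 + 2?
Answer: -1393359/28 ≈ -49763.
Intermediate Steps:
R = -68
B(A) = -112/3 (B(A) = -7*(-4/(-1) + 8/6) = -7*(-4*(-1) + 8*(1/6)) = -7*(4 + 4/3) = -7*16/3 = -112/3)
w(D, K) = -68/D
L - w(B(1), -77) = -49761 - (-68)/(-112/3) = -49761 - (-68)*(-3)/112 = -49761 - 1*51/28 = -49761 - 51/28 = -1393359/28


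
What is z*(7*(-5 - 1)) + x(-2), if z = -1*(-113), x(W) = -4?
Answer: -4750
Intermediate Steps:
z = 113
z*(7*(-5 - 1)) + x(-2) = 113*(7*(-5 - 1)) - 4 = 113*(7*(-6)) - 4 = 113*(-42) - 4 = -4746 - 4 = -4750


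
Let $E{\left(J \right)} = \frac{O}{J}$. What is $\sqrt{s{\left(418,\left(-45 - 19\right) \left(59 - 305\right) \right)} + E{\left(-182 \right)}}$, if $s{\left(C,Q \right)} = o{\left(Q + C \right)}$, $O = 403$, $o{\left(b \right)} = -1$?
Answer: $\frac{3 i \sqrt{70}}{14} \approx 1.7928 i$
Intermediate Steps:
$s{\left(C,Q \right)} = -1$
$E{\left(J \right)} = \frac{403}{J}$
$\sqrt{s{\left(418,\left(-45 - 19\right) \left(59 - 305\right) \right)} + E{\left(-182 \right)}} = \sqrt{-1 + \frac{403}{-182}} = \sqrt{-1 + 403 \left(- \frac{1}{182}\right)} = \sqrt{-1 - \frac{31}{14}} = \sqrt{- \frac{45}{14}} = \frac{3 i \sqrt{70}}{14}$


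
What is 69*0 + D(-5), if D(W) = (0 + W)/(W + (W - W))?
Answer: 1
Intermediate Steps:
D(W) = 1 (D(W) = W/(W + 0) = W/W = 1)
69*0 + D(-5) = 69*0 + 1 = 0 + 1 = 1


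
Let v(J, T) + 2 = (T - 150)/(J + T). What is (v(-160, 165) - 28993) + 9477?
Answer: -19515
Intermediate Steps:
v(J, T) = -2 + (-150 + T)/(J + T) (v(J, T) = -2 + (T - 150)/(J + T) = -2 + (-150 + T)/(J + T))
(v(-160, 165) - 28993) + 9477 = ((-150 - 1*165 - 2*(-160))/(-160 + 165) - 28993) + 9477 = ((-150 - 165 + 320)/5 - 28993) + 9477 = ((⅕)*5 - 28993) + 9477 = (1 - 28993) + 9477 = -28992 + 9477 = -19515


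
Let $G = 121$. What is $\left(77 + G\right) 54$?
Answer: $10692$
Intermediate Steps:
$\left(77 + G\right) 54 = \left(77 + 121\right) 54 = 198 \cdot 54 = 10692$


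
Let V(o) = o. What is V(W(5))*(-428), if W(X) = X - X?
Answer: 0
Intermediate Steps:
W(X) = 0
V(W(5))*(-428) = 0*(-428) = 0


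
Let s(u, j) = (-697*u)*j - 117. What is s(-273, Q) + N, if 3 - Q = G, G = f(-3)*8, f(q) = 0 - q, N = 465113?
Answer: -3530905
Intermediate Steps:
f(q) = -q
G = 24 (G = -1*(-3)*8 = 3*8 = 24)
Q = -21 (Q = 3 - 1*24 = 3 - 24 = -21)
s(u, j) = -117 - 697*j*u (s(u, j) = -697*j*u - 117 = -117 - 697*j*u)
s(-273, Q) + N = (-117 - 697*(-21)*(-273)) + 465113 = (-117 - 3995901) + 465113 = -3996018 + 465113 = -3530905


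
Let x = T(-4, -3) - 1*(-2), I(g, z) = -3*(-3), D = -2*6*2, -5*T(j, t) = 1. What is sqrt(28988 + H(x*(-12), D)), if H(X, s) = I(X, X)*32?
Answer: 2*sqrt(7319) ≈ 171.10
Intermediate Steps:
T(j, t) = -1/5 (T(j, t) = -1/5*1 = -1/5)
D = -24 (D = -12*2 = -24)
I(g, z) = 9
x = 9/5 (x = -1/5 - 1*(-2) = -1/5 + 2 = 9/5 ≈ 1.8000)
H(X, s) = 288 (H(X, s) = 9*32 = 288)
sqrt(28988 + H(x*(-12), D)) = sqrt(28988 + 288) = sqrt(29276) = 2*sqrt(7319)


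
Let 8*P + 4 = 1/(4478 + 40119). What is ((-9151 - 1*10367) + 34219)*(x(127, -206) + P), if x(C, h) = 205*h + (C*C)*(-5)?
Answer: -644477571018287/356776 ≈ -1.8064e+9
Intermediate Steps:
P = -178387/356776 (P = -½ + 1/(8*(4478 + 40119)) = -½ + (⅛)/44597 = -½ + (⅛)*(1/44597) = -½ + 1/356776 = -178387/356776 ≈ -0.50000)
x(C, h) = -5*C² + 205*h (x(C, h) = 205*h + C²*(-5) = 205*h - 5*C² = -5*C² + 205*h)
((-9151 - 1*10367) + 34219)*(x(127, -206) + P) = ((-9151 - 1*10367) + 34219)*((-5*127² + 205*(-206)) - 178387/356776) = ((-9151 - 10367) + 34219)*((-5*16129 - 42230) - 178387/356776) = (-19518 + 34219)*((-80645 - 42230) - 178387/356776) = 14701*(-122875 - 178387/356776) = 14701*(-43839029387/356776) = -644477571018287/356776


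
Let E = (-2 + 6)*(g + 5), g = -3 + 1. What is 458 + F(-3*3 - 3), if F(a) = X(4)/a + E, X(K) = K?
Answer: 1409/3 ≈ 469.67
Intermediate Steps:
g = -2
E = 12 (E = (-2 + 6)*(-2 + 5) = 4*3 = 12)
F(a) = 12 + 4/a (F(a) = 4/a + 12 = 12 + 4/a)
458 + F(-3*3 - 3) = 458 + (12 + 4/(-3*3 - 3)) = 458 + (12 + 4/(-9 - 3)) = 458 + (12 + 4/(-12)) = 458 + (12 + 4*(-1/12)) = 458 + (12 - ⅓) = 458 + 35/3 = 1409/3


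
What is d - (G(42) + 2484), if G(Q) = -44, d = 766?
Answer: -1674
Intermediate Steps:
d - (G(42) + 2484) = 766 - (-44 + 2484) = 766 - 1*2440 = 766 - 2440 = -1674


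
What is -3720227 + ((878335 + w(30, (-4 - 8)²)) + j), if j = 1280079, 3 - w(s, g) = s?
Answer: -1561840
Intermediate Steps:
w(s, g) = 3 - s
-3720227 + ((878335 + w(30, (-4 - 8)²)) + j) = -3720227 + ((878335 + (3 - 1*30)) + 1280079) = -3720227 + ((878335 + (3 - 30)) + 1280079) = -3720227 + ((878335 - 27) + 1280079) = -3720227 + (878308 + 1280079) = -3720227 + 2158387 = -1561840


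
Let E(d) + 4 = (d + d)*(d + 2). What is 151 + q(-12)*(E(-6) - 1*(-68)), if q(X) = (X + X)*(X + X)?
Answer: 64663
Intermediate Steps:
q(X) = 4*X**2 (q(X) = (2*X)*(2*X) = 4*X**2)
E(d) = -4 + 2*d*(2 + d) (E(d) = -4 + (d + d)*(d + 2) = -4 + (2*d)*(2 + d) = -4 + 2*d*(2 + d))
151 + q(-12)*(E(-6) - 1*(-68)) = 151 + (4*(-12)**2)*((-4 + 2*(-6)**2 + 4*(-6)) - 1*(-68)) = 151 + (4*144)*((-4 + 2*36 - 24) + 68) = 151 + 576*((-4 + 72 - 24) + 68) = 151 + 576*(44 + 68) = 151 + 576*112 = 151 + 64512 = 64663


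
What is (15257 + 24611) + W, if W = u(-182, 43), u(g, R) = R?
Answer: 39911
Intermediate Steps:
W = 43
(15257 + 24611) + W = (15257 + 24611) + 43 = 39868 + 43 = 39911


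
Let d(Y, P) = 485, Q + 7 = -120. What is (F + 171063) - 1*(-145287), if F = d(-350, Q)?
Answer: 316835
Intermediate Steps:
Q = -127 (Q = -7 - 120 = -127)
F = 485
(F + 171063) - 1*(-145287) = (485 + 171063) - 1*(-145287) = 171548 + 145287 = 316835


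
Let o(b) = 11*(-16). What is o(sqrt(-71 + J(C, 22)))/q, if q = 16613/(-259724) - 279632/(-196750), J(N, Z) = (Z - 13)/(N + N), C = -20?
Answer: -4496861336000/34679266909 ≈ -129.67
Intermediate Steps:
J(N, Z) = (-13 + Z)/(2*N) (J(N, Z) = (-13 + Z)/((2*N)) = (-13 + Z)*(1/(2*N)) = (-13 + Z)/(2*N))
o(b) = -176
q = 34679266909/25550348500 (q = 16613*(-1/259724) - 279632*(-1/196750) = -16613/259724 + 139816/98375 = 34679266909/25550348500 ≈ 1.3573)
o(sqrt(-71 + J(C, 22)))/q = -176/34679266909/25550348500 = -176*25550348500/34679266909 = -4496861336000/34679266909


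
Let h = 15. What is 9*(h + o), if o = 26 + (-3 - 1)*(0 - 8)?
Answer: 657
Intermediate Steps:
o = 58 (o = 26 - 4*(-8) = 26 + 32 = 58)
9*(h + o) = 9*(15 + 58) = 9*73 = 657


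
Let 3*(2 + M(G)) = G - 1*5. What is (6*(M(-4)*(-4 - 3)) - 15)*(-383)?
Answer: -74685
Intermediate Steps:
M(G) = -11/3 + G/3 (M(G) = -2 + (G - 1*5)/3 = -2 + (G - 5)/3 = -2 + (-5 + G)/3 = -2 + (-5/3 + G/3) = -11/3 + G/3)
(6*(M(-4)*(-4 - 3)) - 15)*(-383) = (6*((-11/3 + (⅓)*(-4))*(-4 - 3)) - 15)*(-383) = (6*((-11/3 - 4/3)*(-7)) - 15)*(-383) = (6*(-5*(-7)) - 15)*(-383) = (6*35 - 15)*(-383) = (210 - 15)*(-383) = 195*(-383) = -74685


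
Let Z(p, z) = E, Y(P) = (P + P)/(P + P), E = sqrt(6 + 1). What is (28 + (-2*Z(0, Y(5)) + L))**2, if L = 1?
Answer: 869 - 116*sqrt(7) ≈ 562.09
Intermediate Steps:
E = sqrt(7) ≈ 2.6458
Y(P) = 1 (Y(P) = (2*P)/((2*P)) = (2*P)*(1/(2*P)) = 1)
Z(p, z) = sqrt(7)
(28 + (-2*Z(0, Y(5)) + L))**2 = (28 + (-2*sqrt(7) + 1))**2 = (28 + (1 - 2*sqrt(7)))**2 = (29 - 2*sqrt(7))**2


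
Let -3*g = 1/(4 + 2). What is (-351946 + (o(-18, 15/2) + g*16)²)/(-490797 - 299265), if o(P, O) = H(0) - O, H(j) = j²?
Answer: 114007703/255980088 ≈ 0.44538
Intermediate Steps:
g = -1/18 (g = -1/(3*(4 + 2)) = -⅓/6 = -⅓*⅙ = -1/18 ≈ -0.055556)
o(P, O) = -O (o(P, O) = 0² - O = 0 - O = -O)
(-351946 + (o(-18, 15/2) + g*16)²)/(-490797 - 299265) = (-351946 + (-15/2 - 1/18*16)²)/(-490797 - 299265) = (-351946 + (-15/2 - 8/9)²)/(-790062) = (-351946 + (-1*15/2 - 8/9)²)*(-1/790062) = (-351946 + (-15/2 - 8/9)²)*(-1/790062) = (-351946 + (-151/18)²)*(-1/790062) = (-351946 + 22801/324)*(-1/790062) = -114007703/324*(-1/790062) = 114007703/255980088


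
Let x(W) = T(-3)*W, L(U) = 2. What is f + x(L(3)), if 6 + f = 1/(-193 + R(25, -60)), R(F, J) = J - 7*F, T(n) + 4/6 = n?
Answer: -17123/1284 ≈ -13.336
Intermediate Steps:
T(n) = -2/3 + n
x(W) = -11*W/3 (x(W) = (-2/3 - 3)*W = -11*W/3)
f = -2569/428 (f = -6 + 1/(-193 + (-60 - 7*25)) = -6 + 1/(-193 + (-60 - 175)) = -6 + 1/(-193 - 235) = -6 + 1/(-428) = -6 - 1/428 = -2569/428 ≈ -6.0023)
f + x(L(3)) = -2569/428 - 11/3*2 = -2569/428 - 22/3 = -17123/1284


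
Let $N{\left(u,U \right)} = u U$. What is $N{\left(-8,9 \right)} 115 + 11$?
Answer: $-8269$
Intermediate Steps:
$N{\left(u,U \right)} = U u$
$N{\left(-8,9 \right)} 115 + 11 = 9 \left(-8\right) 115 + 11 = \left(-72\right) 115 + 11 = -8280 + 11 = -8269$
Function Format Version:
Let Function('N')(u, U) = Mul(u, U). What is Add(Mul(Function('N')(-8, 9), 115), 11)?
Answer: -8269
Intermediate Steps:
Function('N')(u, U) = Mul(U, u)
Add(Mul(Function('N')(-8, 9), 115), 11) = Add(Mul(Mul(9, -8), 115), 11) = Add(Mul(-72, 115), 11) = Add(-8280, 11) = -8269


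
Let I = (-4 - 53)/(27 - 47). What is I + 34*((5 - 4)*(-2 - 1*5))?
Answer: -4703/20 ≈ -235.15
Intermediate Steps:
I = 57/20 (I = -57/(-20) = -57*(-1/20) = 57/20 ≈ 2.8500)
I + 34*((5 - 4)*(-2 - 1*5)) = 57/20 + 34*((5 - 4)*(-2 - 1*5)) = 57/20 + 34*(1*(-2 - 5)) = 57/20 + 34*(1*(-7)) = 57/20 + 34*(-7) = 57/20 - 238 = -4703/20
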